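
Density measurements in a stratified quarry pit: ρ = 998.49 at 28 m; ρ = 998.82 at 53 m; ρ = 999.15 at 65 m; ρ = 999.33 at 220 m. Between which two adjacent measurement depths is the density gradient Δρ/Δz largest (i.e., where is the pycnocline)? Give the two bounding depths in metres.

53–65 m

Compute the density gradient over each adjacent pair:
  28–53 m: Δρ/Δz = 0.33/25 = 0.013 kg m⁻⁴
  53–65 m: Δρ/Δz = 0.33/12 = 0.028 kg m⁻⁴
  65–220 m: Δρ/Δz = 0.18/155 = 1.2 × 10⁻³ kg m⁻⁴
The largest gradient is in the 53–65 m interval — the pycnocline.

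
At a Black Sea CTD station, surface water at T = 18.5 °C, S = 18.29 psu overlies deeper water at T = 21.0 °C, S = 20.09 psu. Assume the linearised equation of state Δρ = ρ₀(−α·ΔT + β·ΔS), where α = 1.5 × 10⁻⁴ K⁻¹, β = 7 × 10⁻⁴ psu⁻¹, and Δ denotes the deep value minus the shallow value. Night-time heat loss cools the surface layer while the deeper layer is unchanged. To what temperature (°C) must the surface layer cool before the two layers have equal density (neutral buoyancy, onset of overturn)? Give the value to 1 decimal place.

12.6 °C

Neutral buoyancy requires Δρ = 0, i.e. −α(T_deep − T_surf′) + β(S_deep − S_surf) = 0.
T_surf′ = T_deep − (β/α)·ΔS = 21.0 − (7 × 10⁻⁴/1.5 × 10⁻⁴)·(+1.80) = 12.600 °C.
Cooling required: 18.5 − (12.600) = 5.900 °C.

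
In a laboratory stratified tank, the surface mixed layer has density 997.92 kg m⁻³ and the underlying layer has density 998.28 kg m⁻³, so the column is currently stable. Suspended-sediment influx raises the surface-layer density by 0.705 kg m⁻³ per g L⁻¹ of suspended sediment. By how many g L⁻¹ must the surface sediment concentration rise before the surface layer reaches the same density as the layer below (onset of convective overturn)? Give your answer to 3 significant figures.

Density deficit of the surface layer: 998.28 − 997.92 = 0.36 kg m⁻³.
Required change = 0.36 / 0.705 = 0.511 g L⁻¹.

0.511 g L⁻¹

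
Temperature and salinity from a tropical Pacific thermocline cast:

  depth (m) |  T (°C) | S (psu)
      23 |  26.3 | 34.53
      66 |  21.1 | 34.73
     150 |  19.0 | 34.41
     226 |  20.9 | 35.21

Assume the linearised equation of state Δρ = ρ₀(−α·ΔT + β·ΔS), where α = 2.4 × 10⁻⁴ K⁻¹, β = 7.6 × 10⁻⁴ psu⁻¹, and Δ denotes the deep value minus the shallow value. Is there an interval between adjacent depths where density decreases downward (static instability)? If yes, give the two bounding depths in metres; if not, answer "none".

Evaluate Δρ/ρ₀ = −αΔT + βΔS across each adjacent pair:
  23–66 m: −αΔT+βΔS = −(2.4 × 10⁻⁴)(-5.2)+(7.6 × 10⁻⁴)(+0.20) = 1.4 × 10⁻³ → stable
  66–150 m: −αΔT+βΔS = −(2.4 × 10⁻⁴)(-2.1)+(7.6 × 10⁻⁴)(-0.32) = 2.6 × 10⁻⁴ → stable
  150–226 m: −αΔT+βΔS = −(2.4 × 10⁻⁴)(+1.9)+(7.6 × 10⁻⁴)(+0.80) = 1.5 × 10⁻⁴ → stable
Every interval has Δρ > 0: the column is stably stratified throughout.

none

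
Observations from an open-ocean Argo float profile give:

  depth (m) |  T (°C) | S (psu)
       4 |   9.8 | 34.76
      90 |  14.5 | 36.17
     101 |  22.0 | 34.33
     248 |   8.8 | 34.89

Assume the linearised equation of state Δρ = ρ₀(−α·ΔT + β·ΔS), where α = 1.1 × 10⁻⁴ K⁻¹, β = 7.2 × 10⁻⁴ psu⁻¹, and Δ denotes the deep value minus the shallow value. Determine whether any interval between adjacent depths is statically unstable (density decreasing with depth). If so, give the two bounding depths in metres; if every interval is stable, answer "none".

90–101 m

Evaluate Δρ/ρ₀ = −αΔT + βΔS across each adjacent pair:
  4–90 m: −αΔT+βΔS = −(1.1 × 10⁻⁴)(+4.7)+(7.2 × 10⁻⁴)(+1.41) = 5.0 × 10⁻⁴ → stable
  90–101 m: −αΔT+βΔS = −(1.1 × 10⁻⁴)(+7.5)+(7.2 × 10⁻⁴)(-1.84) = -2.1 × 10⁻³ → UNSTABLE
  101–248 m: −αΔT+βΔS = −(1.1 × 10⁻⁴)(-13.2)+(7.2 × 10⁻⁴)(+0.56) = 1.9 × 10⁻³ → stable
The 90–101 m interval has Δρ < 0: lighter water underlies denser water.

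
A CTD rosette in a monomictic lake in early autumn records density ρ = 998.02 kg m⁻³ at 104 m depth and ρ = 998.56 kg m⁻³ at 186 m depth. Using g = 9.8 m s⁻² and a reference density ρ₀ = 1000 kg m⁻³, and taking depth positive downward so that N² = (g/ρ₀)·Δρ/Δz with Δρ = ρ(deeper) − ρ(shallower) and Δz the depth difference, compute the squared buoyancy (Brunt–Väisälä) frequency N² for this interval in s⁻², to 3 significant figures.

6.45 × 10⁻⁵ s⁻²

Δρ = 998.56 − 998.02 = 0.54 kg m⁻³ over Δz = 186 − 104 = 82 m.
N² = (9.8/1000) × (0.54/82) = 6.4537 × 10⁻⁵ s⁻² ≈ 6.45 × 10⁻⁵ s⁻².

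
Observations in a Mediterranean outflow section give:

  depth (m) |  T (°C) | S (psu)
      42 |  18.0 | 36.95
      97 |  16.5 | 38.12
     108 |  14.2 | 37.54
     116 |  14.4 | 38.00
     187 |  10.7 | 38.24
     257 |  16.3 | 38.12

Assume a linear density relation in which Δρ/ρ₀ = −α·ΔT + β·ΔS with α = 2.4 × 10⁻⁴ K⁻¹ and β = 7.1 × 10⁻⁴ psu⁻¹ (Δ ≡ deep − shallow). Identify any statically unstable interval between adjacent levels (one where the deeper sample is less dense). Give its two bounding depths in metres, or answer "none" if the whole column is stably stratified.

187–257 m

Evaluate Δρ/ρ₀ = −αΔT + βΔS across each adjacent pair:
  42–97 m: −αΔT+βΔS = −(2.4 × 10⁻⁴)(-1.5)+(7.1 × 10⁻⁴)(+1.17) = 1.2 × 10⁻³ → stable
  97–108 m: −αΔT+βΔS = −(2.4 × 10⁻⁴)(-2.3)+(7.1 × 10⁻⁴)(-0.58) = 1.4 × 10⁻⁴ → stable
  108–116 m: −αΔT+βΔS = −(2.4 × 10⁻⁴)(+0.2)+(7.1 × 10⁻⁴)(+0.46) = 2.8 × 10⁻⁴ → stable
  116–187 m: −αΔT+βΔS = −(2.4 × 10⁻⁴)(-3.7)+(7.1 × 10⁻⁴)(+0.24) = 1.1 × 10⁻³ → stable
  187–257 m: −αΔT+βΔS = −(2.4 × 10⁻⁴)(+5.6)+(7.1 × 10⁻⁴)(-0.12) = -1.4 × 10⁻³ → UNSTABLE
The 187–257 m interval has Δρ < 0: lighter water underlies denser water.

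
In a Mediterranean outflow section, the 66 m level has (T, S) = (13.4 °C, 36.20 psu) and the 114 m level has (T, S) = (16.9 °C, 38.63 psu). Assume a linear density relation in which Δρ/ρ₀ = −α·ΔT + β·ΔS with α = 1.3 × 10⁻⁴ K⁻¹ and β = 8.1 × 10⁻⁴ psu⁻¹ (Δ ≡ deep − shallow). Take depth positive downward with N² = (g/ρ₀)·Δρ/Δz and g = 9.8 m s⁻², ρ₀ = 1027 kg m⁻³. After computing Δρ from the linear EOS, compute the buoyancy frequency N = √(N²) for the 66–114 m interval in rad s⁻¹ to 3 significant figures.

ΔT = +3.5 K, ΔS = +2.43 psu (deep − shallow).
Δρ/ρ₀ = −αΔT + βΔS = -4.55 × 10⁻⁴ + 1.9683 × 10⁻³ = 1.5133 × 10⁻³, so Δρ ≈ 1.554 kg m⁻³.
N² = (g/ρ₀)·Δρ/Δz = g·(Δρ/ρ₀)/Δz = 9.8 × 1.5133 × 10⁻³ / 48 = 3.0897 × 10⁻⁴ s⁻².
N = √(3.0897 × 10⁻⁴) = 0.017578 rad s⁻¹ ≈ 0.0176 rad s⁻¹.

0.0176 rad s⁻¹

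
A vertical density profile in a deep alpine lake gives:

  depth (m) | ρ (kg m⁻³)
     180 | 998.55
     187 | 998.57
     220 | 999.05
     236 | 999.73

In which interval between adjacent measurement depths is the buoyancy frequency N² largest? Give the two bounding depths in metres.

220–236 m

Compute the density gradient over each adjacent pair:
  180–187 m: Δρ/Δz = 0.02/7 = 2.9 × 10⁻³ kg m⁻⁴
  187–220 m: Δρ/Δz = 0.48/33 = 0.015 kg m⁻⁴
  220–236 m: Δρ/Δz = 0.68/16 = 0.043 kg m⁻⁴
The largest gradient is in the 220–236 m interval — the pycnocline.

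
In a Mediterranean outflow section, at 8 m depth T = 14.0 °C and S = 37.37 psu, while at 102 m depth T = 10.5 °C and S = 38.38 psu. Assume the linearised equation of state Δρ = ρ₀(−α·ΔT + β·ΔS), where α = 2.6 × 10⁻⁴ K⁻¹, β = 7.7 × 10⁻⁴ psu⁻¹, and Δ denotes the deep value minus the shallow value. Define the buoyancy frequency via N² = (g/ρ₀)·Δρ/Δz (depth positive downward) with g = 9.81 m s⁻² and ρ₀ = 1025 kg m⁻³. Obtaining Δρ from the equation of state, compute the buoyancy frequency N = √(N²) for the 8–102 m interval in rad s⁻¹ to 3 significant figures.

0.0133 rad s⁻¹

ΔT = -3.5 K, ΔS = +1.01 psu (deep − shallow).
Δρ/ρ₀ = −αΔT + βΔS = 9.10 × 10⁻⁴ + 7.777 × 10⁻⁴ = 1.6877 × 10⁻³, so Δρ ≈ 1.730 kg m⁻³.
N² = (g/ρ₀)·Δρ/Δz = g·(Δρ/ρ₀)/Δz = 9.81 × 1.6877 × 10⁻³ / 94 = 1.7613 × 10⁻⁴ s⁻².
N = √(1.7613 × 10⁻⁴) = 0.013271 rad s⁻¹ ≈ 0.0133 rad s⁻¹.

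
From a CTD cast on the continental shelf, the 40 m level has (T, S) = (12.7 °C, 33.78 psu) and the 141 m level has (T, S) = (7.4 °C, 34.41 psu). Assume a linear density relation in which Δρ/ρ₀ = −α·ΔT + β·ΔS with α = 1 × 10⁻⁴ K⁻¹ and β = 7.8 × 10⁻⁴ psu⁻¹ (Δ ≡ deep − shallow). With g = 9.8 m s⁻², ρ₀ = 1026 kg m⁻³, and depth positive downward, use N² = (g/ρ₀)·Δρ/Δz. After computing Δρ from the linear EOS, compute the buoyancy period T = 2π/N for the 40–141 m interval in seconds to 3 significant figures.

631 s

ΔT = -5.3 K, ΔS = +0.63 psu (deep − shallow).
Δρ/ρ₀ = −αΔT + βΔS = 5.30 × 10⁻⁴ + 4.914 × 10⁻⁴ = 1.0214 × 10⁻³, so Δρ ≈ 1.048 kg m⁻³.
N² = (g/ρ₀)·Δρ/Δz = g·(Δρ/ρ₀)/Δz = 9.8 × 1.0214 × 10⁻³ / 101 = 9.9106 × 10⁻⁵ s⁻².
N = √(9.9106 × 10⁻⁵) = 9.9552 × 10⁻³ rad s⁻¹ → T = 2π/N = 631.15 s ≈ 631 s.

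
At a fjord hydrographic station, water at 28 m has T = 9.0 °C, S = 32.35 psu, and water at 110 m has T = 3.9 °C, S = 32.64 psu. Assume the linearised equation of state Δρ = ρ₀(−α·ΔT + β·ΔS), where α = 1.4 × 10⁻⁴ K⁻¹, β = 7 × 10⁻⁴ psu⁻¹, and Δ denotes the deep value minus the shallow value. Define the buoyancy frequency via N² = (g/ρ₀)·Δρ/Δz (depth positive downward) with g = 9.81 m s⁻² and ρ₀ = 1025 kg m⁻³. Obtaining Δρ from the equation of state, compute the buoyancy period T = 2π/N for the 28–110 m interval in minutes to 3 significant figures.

10.0 min

ΔT = -5.1 K, ΔS = +0.29 psu (deep − shallow).
Δρ/ρ₀ = −αΔT + βΔS = 7.14 × 10⁻⁴ + 2.03 × 10⁻⁴ = 9.17 × 10⁻⁴, so Δρ ≈ 0.9399 kg m⁻³.
N² = (g/ρ₀)·Δρ/Δz = g·(Δρ/ρ₀)/Δz = 9.81 × 9.17 × 10⁻⁴ / 82 = 1.0970 × 10⁻⁴ s⁻².
N = √(1.0970 × 10⁻⁴) = 0.010474 rad s⁻¹ → T = 2π/N = 599.88 s = 9.9980 min ≈ 10.0 min.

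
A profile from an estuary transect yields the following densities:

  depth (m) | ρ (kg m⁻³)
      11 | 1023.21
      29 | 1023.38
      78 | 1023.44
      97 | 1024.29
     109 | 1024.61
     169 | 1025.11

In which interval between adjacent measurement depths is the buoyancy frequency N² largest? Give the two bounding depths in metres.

Compute the density gradient over each adjacent pair:
  11–29 m: Δρ/Δz = 0.17/18 = 9.4 × 10⁻³ kg m⁻⁴
  29–78 m: Δρ/Δz = 0.06/49 = 1.2 × 10⁻³ kg m⁻⁴
  78–97 m: Δρ/Δz = 0.85/19 = 0.045 kg m⁻⁴
  97–109 m: Δρ/Δz = 0.32/12 = 0.027 kg m⁻⁴
  109–169 m: Δρ/Δz = 0.50/60 = 8.3 × 10⁻³ kg m⁻⁴
The largest gradient is in the 78–97 m interval — the pycnocline.

78–97 m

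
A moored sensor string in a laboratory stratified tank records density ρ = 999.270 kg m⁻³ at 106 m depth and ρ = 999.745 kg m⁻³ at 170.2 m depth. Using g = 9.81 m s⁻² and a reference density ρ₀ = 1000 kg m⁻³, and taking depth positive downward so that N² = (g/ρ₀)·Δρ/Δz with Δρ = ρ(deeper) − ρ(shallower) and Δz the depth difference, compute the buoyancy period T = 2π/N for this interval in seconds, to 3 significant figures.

738 s

Δρ = 999.745 − 999.270 = 0.475 kg m⁻³ over Δz = 170.2 − 106 = 64.2 m.
N² = (9.81/1000) × (0.475/64.2) = 7.2582 × 10⁻⁵ s⁻².
N = √(7.2582 × 10⁻⁵) = 8.5195 × 10⁻³ rad s⁻¹, so T = 2π/N = 737.51 s ≈ 738 s.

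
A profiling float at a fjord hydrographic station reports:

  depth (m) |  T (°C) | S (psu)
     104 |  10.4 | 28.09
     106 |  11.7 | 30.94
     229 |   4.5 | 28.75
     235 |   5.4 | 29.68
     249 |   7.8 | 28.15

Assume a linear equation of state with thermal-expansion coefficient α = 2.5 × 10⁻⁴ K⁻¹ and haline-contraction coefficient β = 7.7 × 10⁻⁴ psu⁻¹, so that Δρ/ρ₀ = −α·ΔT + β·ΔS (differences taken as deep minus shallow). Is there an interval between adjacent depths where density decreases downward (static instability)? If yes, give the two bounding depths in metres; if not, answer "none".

235–249 m

Evaluate Δρ/ρ₀ = −αΔT + βΔS across each adjacent pair:
  104–106 m: −αΔT+βΔS = −(2.5 × 10⁻⁴)(+1.3)+(7.7 × 10⁻⁴)(+2.85) = 1.9 × 10⁻³ → stable
  106–229 m: −αΔT+βΔS = −(2.5 × 10⁻⁴)(-7.2)+(7.7 × 10⁻⁴)(-2.19) = 1.1 × 10⁻⁴ → stable
  229–235 m: −αΔT+βΔS = −(2.5 × 10⁻⁴)(+0.9)+(7.7 × 10⁻⁴)(+0.93) = 4.9 × 10⁻⁴ → stable
  235–249 m: −αΔT+βΔS = −(2.5 × 10⁻⁴)(+2.4)+(7.7 × 10⁻⁴)(-1.53) = -1.8 × 10⁻³ → UNSTABLE
The 235–249 m interval has Δρ < 0: lighter water underlies denser water.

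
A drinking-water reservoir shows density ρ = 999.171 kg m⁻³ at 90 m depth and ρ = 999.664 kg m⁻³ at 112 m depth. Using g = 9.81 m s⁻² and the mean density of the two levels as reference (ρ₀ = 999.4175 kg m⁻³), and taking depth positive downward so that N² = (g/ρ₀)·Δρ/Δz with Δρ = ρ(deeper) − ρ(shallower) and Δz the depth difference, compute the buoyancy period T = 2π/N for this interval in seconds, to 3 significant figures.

Δρ = 999.664 − 999.171 = 0.493 kg m⁻³ over Δz = 112 − 90 = 22 m.
N² = (9.81/999.4175) × (0.493/22) = 2.1996 × 10⁻⁴ s⁻².
N = √(2.1996 × 10⁻⁴) = 0.014831 rad s⁻¹, so T = 2π/N = 423.65 s ≈ 424 s.

424 s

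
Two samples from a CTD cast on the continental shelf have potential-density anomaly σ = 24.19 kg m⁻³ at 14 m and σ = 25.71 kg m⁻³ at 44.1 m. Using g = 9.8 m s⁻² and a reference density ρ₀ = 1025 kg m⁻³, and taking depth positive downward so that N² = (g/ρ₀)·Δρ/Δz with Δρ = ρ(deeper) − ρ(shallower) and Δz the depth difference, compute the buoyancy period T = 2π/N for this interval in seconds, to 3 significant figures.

Δρ = 1025.71 − 1024.19 = 1.52 kg m⁻³ over Δz = 44.1 − 14 = 30.1 m.
N² = (9.8/1025) × (1.52/30.1) = 4.8281 × 10⁻⁴ s⁻².
N = √(4.8281 × 10⁻⁴) = 0.021973 rad s⁻¹, so T = 2π/N = 285.95 s ≈ 286 s.

286 s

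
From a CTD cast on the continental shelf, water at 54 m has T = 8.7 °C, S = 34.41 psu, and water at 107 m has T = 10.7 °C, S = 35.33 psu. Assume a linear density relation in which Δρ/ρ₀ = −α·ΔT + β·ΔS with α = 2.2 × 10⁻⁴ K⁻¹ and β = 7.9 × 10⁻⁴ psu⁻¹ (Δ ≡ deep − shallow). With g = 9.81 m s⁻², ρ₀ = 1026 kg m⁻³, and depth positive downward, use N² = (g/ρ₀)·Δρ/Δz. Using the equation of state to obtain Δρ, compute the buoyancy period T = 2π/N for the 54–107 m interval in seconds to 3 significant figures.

862 s

ΔT = +2.0 K, ΔS = +0.92 psu (deep − shallow).
Δρ/ρ₀ = −αΔT + βΔS = -4.40 × 10⁻⁴ + 7.268 × 10⁻⁴ = 2.868 × 10⁻⁴, so Δρ ≈ 0.2943 kg m⁻³.
N² = (g/ρ₀)·Δρ/Δz = g·(Δρ/ρ₀)/Δz = 9.81 × 2.868 × 10⁻⁴ / 53 = 5.3085 × 10⁻⁵ s⁻².
N = √(5.3085 × 10⁻⁵) = 7.2859 × 10⁻³ rad s⁻¹ → T = 2π/N = 862.38 s ≈ 862 s.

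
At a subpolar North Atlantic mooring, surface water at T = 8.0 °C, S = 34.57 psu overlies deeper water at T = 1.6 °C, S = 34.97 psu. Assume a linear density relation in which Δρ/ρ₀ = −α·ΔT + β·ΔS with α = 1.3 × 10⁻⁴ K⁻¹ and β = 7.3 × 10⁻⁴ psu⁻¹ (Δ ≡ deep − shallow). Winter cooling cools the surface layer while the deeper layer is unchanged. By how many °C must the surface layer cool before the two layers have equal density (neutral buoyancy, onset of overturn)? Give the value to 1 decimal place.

Neutral buoyancy requires Δρ = 0, i.e. −α(T_deep − T_surf′) + β(S_deep − S_surf) = 0.
T_surf′ = T_deep − (β/α)·ΔS = 1.6 − (7.3 × 10⁻⁴/1.3 × 10⁻⁴)·(+0.40) = -0.646 °C.
Cooling required: 8.0 − (-0.646) = 8.646 °C.

8.6 °C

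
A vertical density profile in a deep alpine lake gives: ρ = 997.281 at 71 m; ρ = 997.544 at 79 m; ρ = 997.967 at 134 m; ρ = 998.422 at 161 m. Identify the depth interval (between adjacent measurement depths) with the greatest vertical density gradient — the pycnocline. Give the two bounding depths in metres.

Compute the density gradient over each adjacent pair:
  71–79 m: Δρ/Δz = 0.263/8 = 0.033 kg m⁻⁴
  79–134 m: Δρ/Δz = 0.423/55 = 7.7 × 10⁻³ kg m⁻⁴
  134–161 m: Δρ/Δz = 0.455/27 = 0.017 kg m⁻⁴
The largest gradient is in the 71–79 m interval — the pycnocline.

71–79 m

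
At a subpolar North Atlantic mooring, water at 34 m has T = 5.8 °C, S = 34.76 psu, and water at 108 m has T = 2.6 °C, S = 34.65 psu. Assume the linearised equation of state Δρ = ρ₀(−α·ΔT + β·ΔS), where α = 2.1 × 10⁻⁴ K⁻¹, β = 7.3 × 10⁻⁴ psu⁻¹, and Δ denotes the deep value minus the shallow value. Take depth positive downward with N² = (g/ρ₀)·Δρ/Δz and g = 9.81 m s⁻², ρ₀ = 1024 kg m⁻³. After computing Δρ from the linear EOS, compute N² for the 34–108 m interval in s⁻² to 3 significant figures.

7.84 × 10⁻⁵ s⁻²

ΔT = -3.2 K, ΔS = -0.11 psu (deep − shallow).
Δρ/ρ₀ = −αΔT + βΔS = 6.72 × 10⁻⁴ − 8.03 × 10⁻⁵ = 5.917 × 10⁻⁴, so Δρ ≈ 0.6059 kg m⁻³.
N² = (g/ρ₀)·Δρ/Δz = g·(Δρ/ρ₀)/Δz = 9.81 × 5.917 × 10⁻⁴ / 74 = 7.8440 × 10⁻⁵ s⁻² ≈ 7.84 × 10⁻⁵ s⁻².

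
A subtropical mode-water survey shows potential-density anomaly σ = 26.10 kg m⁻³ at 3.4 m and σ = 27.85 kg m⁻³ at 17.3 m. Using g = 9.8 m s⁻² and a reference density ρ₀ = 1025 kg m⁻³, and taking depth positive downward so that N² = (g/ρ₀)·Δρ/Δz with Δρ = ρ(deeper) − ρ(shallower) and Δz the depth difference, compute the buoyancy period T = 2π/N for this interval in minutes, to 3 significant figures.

Δρ = 1027.85 − 1026.10 = 1.75 kg m⁻³ over Δz = 17.3 − 3.4 = 13.9 m.
N² = (9.8/1025) × (1.75/13.9) = 1.2037 × 10⁻³ s⁻².
N = √(1.2037 × 10⁻³) = 0.034694 rad s⁻¹, so T = 2π/N = 181.10 s = 3.0183 min ≈ 3.02 min.

3.02 min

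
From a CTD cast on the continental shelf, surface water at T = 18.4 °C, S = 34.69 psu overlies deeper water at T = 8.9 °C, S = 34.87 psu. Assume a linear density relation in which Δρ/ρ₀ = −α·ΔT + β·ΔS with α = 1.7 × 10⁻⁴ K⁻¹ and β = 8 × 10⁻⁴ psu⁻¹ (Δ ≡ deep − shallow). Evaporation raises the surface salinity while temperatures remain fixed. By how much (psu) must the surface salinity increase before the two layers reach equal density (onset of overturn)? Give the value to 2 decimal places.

Neutral buoyancy requires −α(T_deep − T_surf) + β(S_deep − S_surf′) = 0.
S_surf′ = S_deep − (α/β)·ΔT = 34.87 − (1.7 × 10⁻⁴/8 × 10⁻⁴)·(-9.5) = 36.8887 psu.
Increase required: 36.8887 − 34.69 = 2.1987 psu.

2.20 psu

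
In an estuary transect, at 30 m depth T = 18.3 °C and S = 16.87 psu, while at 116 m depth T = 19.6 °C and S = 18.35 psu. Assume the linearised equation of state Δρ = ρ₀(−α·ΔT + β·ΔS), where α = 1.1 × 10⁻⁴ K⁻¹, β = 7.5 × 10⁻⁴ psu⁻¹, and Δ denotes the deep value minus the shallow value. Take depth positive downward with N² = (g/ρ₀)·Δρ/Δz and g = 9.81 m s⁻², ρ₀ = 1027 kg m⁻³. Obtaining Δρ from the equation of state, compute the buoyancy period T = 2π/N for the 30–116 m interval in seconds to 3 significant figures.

ΔT = +1.3 K, ΔS = +1.48 psu (deep − shallow).
Δρ/ρ₀ = −αΔT + βΔS = -1.43 × 10⁻⁴ + 1.11 × 10⁻³ = 9.67 × 10⁻⁴, so Δρ ≈ 0.9931 kg m⁻³.
N² = (g/ρ₀)·Δρ/Δz = g·(Δρ/ρ₀)/Δz = 9.81 × 9.67 × 10⁻⁴ / 86 = 1.1031 × 10⁻⁴ s⁻².
N = √(1.1031 × 10⁻⁴) = 0.010503 rad s⁻¹ → T = 2π/N = 598.23 s ≈ 598 s.

598 s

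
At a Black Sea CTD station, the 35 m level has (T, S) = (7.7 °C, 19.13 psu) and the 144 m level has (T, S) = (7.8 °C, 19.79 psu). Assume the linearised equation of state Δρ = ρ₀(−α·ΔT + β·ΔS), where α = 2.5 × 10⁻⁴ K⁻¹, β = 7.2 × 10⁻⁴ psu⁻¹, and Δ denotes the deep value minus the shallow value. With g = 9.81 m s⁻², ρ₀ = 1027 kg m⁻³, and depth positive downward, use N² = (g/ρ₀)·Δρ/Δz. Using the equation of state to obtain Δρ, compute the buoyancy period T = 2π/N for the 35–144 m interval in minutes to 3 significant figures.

ΔT = +0.1 K, ΔS = +0.66 psu (deep − shallow).
Δρ/ρ₀ = −αΔT + βΔS = -2.50 × 10⁻⁵ + 4.752 × 10⁻⁴ = 4.502 × 10⁻⁴, so Δρ ≈ 0.4624 kg m⁻³.
N² = (g/ρ₀)·Δρ/Δz = g·(Δρ/ρ₀)/Δz = 9.81 × 4.502 × 10⁻⁴ / 109 = 4.0518 × 10⁻⁵ s⁻².
N = √(4.0518 × 10⁻⁵) = 6.3654 × 10⁻³ rad s⁻¹ → T = 2π/N = 987.08 s = 16.451 min ≈ 16.5 min.

16.5 min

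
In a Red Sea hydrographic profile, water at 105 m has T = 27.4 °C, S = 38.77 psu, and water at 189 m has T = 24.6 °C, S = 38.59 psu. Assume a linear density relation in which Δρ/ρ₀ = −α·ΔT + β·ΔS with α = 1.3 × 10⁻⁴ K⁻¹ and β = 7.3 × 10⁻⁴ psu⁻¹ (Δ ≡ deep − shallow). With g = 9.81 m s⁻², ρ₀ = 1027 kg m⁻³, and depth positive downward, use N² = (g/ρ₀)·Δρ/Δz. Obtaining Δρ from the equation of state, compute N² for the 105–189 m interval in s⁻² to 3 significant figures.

2.72 × 10⁻⁵ s⁻²

ΔT = -2.8 K, ΔS = -0.18 psu (deep − shallow).
Δρ/ρ₀ = −αΔT + βΔS = 3.64 × 10⁻⁴ − 1.314 × 10⁻⁴ = 2.326 × 10⁻⁴, so Δρ ≈ 0.2389 kg m⁻³.
N² = (g/ρ₀)·Δρ/Δz = g·(Δρ/ρ₀)/Δz = 9.81 × 2.326 × 10⁻⁴ / 84 = 2.7164 × 10⁻⁵ s⁻² ≈ 2.72 × 10⁻⁵ s⁻².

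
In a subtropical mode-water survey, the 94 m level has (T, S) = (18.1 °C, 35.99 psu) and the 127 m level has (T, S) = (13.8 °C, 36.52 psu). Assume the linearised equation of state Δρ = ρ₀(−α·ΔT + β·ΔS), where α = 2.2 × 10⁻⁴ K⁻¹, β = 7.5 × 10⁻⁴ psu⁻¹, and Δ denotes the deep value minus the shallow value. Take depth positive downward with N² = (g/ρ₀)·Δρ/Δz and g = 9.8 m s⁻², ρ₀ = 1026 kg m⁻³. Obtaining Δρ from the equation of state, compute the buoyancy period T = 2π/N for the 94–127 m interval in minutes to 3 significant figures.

5.24 min

ΔT = -4.3 K, ΔS = +0.53 psu (deep − shallow).
Δρ/ρ₀ = −αΔT + βΔS = 9.46 × 10⁻⁴ + 3.975 × 10⁻⁴ = 1.3435 × 10⁻³, so Δρ ≈ 1.378 kg m⁻³.
N² = (g/ρ₀)·Δρ/Δz = g·(Δρ/ρ₀)/Δz = 9.8 × 1.3435 × 10⁻³ / 33 = 3.9898 × 10⁻⁴ s⁻².
N = √(3.9898 × 10⁻⁴) = 0.019974 rad s⁻¹ → T = 2π/N = 314.57 s = 5.2428 min ≈ 5.24 min.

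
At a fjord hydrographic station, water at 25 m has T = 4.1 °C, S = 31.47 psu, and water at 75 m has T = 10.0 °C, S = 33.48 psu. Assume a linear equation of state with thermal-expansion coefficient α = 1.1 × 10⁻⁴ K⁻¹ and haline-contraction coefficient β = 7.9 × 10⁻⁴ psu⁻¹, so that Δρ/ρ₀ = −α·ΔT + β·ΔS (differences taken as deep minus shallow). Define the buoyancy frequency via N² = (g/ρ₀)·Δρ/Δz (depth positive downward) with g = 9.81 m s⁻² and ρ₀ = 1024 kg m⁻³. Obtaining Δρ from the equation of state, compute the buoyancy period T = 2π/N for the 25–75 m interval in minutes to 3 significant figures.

ΔT = +5.9 K, ΔS = +2.01 psu (deep − shallow).
Δρ/ρ₀ = −αΔT + βΔS = -6.49 × 10⁻⁴ + 1.5879 × 10⁻³ = 9.389 × 10⁻⁴, so Δρ ≈ 0.9614 kg m⁻³.
N² = (g/ρ₀)·Δρ/Δz = g·(Δρ/ρ₀)/Δz = 9.81 × 9.389 × 10⁻⁴ / 50 = 1.8421 × 10⁻⁴ s⁻².
N = √(1.8421 × 10⁻⁴) = 0.013572 rad s⁻¹ → T = 2π/N = 462.95 s = 7.7158 min ≈ 7.72 min.

7.72 min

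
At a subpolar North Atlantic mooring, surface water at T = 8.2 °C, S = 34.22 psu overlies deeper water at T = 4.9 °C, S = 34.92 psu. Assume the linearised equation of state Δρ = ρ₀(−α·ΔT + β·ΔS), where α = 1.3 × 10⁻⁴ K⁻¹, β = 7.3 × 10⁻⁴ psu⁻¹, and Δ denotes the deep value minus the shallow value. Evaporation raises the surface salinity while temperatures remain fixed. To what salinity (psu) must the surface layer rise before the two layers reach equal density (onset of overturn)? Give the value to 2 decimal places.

35.51 psu

Neutral buoyancy requires −α(T_deep − T_surf) + β(S_deep − S_surf′) = 0.
S_surf′ = S_deep − (α/β)·ΔT = 34.92 − (1.3 × 10⁻⁴/7.3 × 10⁻⁴)·(-3.3) = 35.5077 psu.
Increase required: 35.5077 − 34.22 = 1.2877 psu.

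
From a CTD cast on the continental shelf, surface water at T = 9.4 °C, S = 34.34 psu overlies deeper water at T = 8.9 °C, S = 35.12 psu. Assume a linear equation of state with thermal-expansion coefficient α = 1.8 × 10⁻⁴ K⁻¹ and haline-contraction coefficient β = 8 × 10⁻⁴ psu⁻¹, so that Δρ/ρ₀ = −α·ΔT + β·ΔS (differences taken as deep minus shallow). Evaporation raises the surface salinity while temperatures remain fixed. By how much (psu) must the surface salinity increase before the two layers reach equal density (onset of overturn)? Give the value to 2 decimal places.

Neutral buoyancy requires −α(T_deep − T_surf) + β(S_deep − S_surf′) = 0.
S_surf′ = S_deep − (α/β)·ΔT = 35.12 − (1.8 × 10⁻⁴/8 × 10⁻⁴)·(-0.5) = 35.2325 psu.
Increase required: 35.2325 − 34.34 = 0.8925 psu.

0.89 psu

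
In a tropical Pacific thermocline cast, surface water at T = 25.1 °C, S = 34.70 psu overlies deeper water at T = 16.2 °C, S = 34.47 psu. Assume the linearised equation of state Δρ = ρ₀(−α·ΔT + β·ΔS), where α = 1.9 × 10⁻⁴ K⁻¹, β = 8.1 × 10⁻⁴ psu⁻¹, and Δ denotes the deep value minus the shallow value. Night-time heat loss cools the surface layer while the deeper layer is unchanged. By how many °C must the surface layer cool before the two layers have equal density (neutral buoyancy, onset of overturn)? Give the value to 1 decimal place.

7.9 °C

Neutral buoyancy requires Δρ = 0, i.e. −α(T_deep − T_surf′) + β(S_deep − S_surf) = 0.
T_surf′ = T_deep − (β/α)·ΔS = 16.2 − (8.1 × 10⁻⁴/1.9 × 10⁻⁴)·(-0.23) = 17.181 °C.
Cooling required: 25.1 − (17.181) = 7.919 °C.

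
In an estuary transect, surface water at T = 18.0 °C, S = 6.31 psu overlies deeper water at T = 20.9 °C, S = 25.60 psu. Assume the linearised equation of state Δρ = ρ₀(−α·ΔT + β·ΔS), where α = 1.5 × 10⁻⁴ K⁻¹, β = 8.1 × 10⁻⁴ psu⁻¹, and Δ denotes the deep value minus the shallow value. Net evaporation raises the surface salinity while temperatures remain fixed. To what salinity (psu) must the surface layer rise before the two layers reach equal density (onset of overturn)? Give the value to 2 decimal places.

Neutral buoyancy requires −α(T_deep − T_surf) + β(S_deep − S_surf′) = 0.
S_surf′ = S_deep − (α/β)·ΔT = 25.60 − (1.5 × 10⁻⁴/8.1 × 10⁻⁴)·(+2.9) = 25.0630 psu.
Increase required: 25.0630 − 6.31 = 18.7530 psu.

25.06 psu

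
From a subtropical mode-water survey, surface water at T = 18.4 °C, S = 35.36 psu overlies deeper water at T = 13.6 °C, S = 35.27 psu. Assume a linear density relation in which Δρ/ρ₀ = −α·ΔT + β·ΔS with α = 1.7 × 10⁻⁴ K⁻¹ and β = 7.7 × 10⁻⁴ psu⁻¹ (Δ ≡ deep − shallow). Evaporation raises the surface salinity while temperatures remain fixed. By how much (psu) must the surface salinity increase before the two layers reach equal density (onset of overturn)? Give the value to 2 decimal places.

Neutral buoyancy requires −α(T_deep − T_surf) + β(S_deep − S_surf′) = 0.
S_surf′ = S_deep − (α/β)·ΔT = 35.27 − (1.7 × 10⁻⁴/7.7 × 10⁻⁴)·(-4.8) = 36.3297 psu.
Increase required: 36.3297 − 35.36 = 0.9697 psu.

0.97 psu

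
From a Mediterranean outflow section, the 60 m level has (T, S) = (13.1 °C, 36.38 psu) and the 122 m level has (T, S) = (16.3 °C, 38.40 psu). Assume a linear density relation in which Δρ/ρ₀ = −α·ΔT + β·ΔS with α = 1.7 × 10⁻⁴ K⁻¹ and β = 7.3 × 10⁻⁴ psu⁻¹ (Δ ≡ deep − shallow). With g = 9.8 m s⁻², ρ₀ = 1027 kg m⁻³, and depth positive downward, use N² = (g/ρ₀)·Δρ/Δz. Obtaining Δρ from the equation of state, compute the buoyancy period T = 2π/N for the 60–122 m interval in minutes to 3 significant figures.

8.63 min

ΔT = +3.2 K, ΔS = +2.02 psu (deep − shallow).
Δρ/ρ₀ = −αΔT + βΔS = -5.44 × 10⁻⁴ + 1.4746 × 10⁻³ = 9.306 × 10⁻⁴, so Δρ ≈ 0.9557 kg m⁻³.
N² = (g/ρ₀)·Δρ/Δz = g·(Δρ/ρ₀)/Δz = 9.8 × 9.306 × 10⁻⁴ / 62 = 1.4709 × 10⁻⁴ s⁻².
N = √(1.4709 × 10⁻⁴) = 0.012128 rad s⁻¹ → T = 2π/N = 518.07 s = 8.6345 min ≈ 8.63 min.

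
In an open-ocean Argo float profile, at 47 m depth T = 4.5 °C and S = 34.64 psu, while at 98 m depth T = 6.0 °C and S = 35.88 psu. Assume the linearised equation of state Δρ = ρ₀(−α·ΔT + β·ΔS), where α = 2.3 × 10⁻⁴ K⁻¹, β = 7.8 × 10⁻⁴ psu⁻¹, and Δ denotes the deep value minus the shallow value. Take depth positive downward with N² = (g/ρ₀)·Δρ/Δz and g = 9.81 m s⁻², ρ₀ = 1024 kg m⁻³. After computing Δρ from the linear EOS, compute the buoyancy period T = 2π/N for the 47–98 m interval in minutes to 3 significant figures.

9.57 min

ΔT = +1.5 K, ΔS = +1.24 psu (deep − shallow).
Δρ/ρ₀ = −αΔT + βΔS = -3.45 × 10⁻⁴ + 9.672 × 10⁻⁴ = 6.222 × 10⁻⁴, so Δρ ≈ 0.6371 kg m⁻³.
N² = (g/ρ₀)·Δρ/Δz = g·(Δρ/ρ₀)/Δz = 9.81 × 6.222 × 10⁻⁴ / 51 = 1.1968 × 10⁻⁴ s⁻².
N = √(1.1968 × 10⁻⁴) = 0.010940 rad s⁻¹ → T = 2π/N = 574.33 s = 9.5722 min ≈ 9.57 min.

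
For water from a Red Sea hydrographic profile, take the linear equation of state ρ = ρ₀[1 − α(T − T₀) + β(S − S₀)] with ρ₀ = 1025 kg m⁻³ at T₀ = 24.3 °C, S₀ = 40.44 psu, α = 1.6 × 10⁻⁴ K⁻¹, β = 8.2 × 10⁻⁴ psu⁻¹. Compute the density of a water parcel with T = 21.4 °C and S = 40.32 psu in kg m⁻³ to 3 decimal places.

1025.375 kg m⁻³

T − T₀ = -2.9 K, S − S₀ = -0.12 psu.
Bracket = 1 − α·(-2.9) + β·(-0.12) = 1 + (3.656 × 10⁻⁴) = 1.0003656.
ρ = 1025 × 1.0003656 = 1025.375 kg m⁻³.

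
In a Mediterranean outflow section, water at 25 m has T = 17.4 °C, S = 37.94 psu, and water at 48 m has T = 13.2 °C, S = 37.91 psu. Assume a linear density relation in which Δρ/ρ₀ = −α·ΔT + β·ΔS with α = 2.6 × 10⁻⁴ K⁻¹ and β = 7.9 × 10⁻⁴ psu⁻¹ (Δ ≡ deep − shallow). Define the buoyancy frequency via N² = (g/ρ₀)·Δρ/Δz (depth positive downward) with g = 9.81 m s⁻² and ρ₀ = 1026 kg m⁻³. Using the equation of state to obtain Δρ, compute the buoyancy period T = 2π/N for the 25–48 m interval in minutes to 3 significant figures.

4.91 min

ΔT = -4.2 K, ΔS = -0.03 psu (deep − shallow).
Δρ/ρ₀ = −αΔT + βΔS = 1.092 × 10⁻³ − 2.37 × 10⁻⁵ = 1.0683 × 10⁻³, so Δρ ≈ 1.096 kg m⁻³.
N² = (g/ρ₀)·Δρ/Δz = g·(Δρ/ρ₀)/Δz = 9.81 × 1.0683 × 10⁻³ / 23 = 4.5565 × 10⁻⁴ s⁻².
N = √(4.5565 × 10⁻⁴) = 0.021346 rad s⁻¹ → T = 2π/N = 294.35 s = 4.9058 min ≈ 4.91 min.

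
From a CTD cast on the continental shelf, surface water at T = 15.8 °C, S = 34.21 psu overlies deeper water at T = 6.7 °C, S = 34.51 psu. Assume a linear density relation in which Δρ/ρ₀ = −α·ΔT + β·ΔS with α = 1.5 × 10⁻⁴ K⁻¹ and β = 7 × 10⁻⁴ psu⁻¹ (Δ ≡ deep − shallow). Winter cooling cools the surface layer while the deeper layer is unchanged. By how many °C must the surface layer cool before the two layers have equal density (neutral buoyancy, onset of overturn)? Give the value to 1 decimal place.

Neutral buoyancy requires Δρ = 0, i.e. −α(T_deep − T_surf′) + β(S_deep − S_surf) = 0.
T_surf′ = T_deep − (β/α)·ΔS = 6.7 − (7 × 10⁻⁴/1.5 × 10⁻⁴)·(+0.30) = 5.300 °C.
Cooling required: 15.8 − (5.300) = 10.500 °C.

10.5 °C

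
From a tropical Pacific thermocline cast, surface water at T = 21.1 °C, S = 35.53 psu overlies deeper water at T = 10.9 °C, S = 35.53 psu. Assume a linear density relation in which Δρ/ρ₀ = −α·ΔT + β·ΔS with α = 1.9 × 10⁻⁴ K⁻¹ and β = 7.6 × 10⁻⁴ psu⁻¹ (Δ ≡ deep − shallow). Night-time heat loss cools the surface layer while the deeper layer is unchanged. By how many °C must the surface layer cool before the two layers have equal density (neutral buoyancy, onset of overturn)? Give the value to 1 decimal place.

Neutral buoyancy requires Δρ = 0, i.e. −α(T_deep − T_surf′) + β(S_deep − S_surf) = 0.
T_surf′ = T_deep − (β/α)·ΔS = 10.9 − (7.6 × 10⁻⁴/1.9 × 10⁻⁴)·(+0.00) = 10.900 °C.
Cooling required: 21.1 − (10.900) = 10.200 °C.

10.2 °C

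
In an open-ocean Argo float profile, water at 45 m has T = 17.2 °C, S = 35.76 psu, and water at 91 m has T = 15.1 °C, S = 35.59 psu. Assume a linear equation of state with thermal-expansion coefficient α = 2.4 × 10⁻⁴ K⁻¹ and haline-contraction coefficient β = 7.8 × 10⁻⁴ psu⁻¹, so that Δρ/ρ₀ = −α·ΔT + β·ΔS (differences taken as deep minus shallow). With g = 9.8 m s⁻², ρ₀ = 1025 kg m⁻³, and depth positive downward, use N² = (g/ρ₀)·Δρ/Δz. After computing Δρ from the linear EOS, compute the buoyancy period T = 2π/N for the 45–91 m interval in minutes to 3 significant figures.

ΔT = -2.1 K, ΔS = -0.17 psu (deep − shallow).
Δρ/ρ₀ = −αΔT + βΔS = 5.04 × 10⁻⁴ − 1.326 × 10⁻⁴ = 3.714 × 10⁻⁴, so Δρ ≈ 0.3807 kg m⁻³.
N² = (g/ρ₀)·Δρ/Δz = g·(Δρ/ρ₀)/Δz = 9.8 × 3.714 × 10⁻⁴ / 46 = 7.9124 × 10⁻⁵ s⁻².
N = √(7.9124 × 10⁻⁵) = 8.8952 × 10⁻³ rad s⁻¹ → T = 2π/N = 706.36 s = 11.773 min ≈ 11.8 min.

11.8 min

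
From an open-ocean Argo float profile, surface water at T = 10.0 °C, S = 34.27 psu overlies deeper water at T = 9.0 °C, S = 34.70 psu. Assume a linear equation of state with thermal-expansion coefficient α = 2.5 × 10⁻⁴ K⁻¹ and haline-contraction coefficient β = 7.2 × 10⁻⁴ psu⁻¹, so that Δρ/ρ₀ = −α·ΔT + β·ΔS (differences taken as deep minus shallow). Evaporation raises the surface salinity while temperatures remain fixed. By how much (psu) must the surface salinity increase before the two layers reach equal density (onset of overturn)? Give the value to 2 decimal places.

0.78 psu

Neutral buoyancy requires −α(T_deep − T_surf) + β(S_deep − S_surf′) = 0.
S_surf′ = S_deep − (α/β)·ΔT = 34.70 − (2.5 × 10⁻⁴/7.2 × 10⁻⁴)·(-1.0) = 35.0472 psu.
Increase required: 35.0472 − 34.27 = 0.7772 psu.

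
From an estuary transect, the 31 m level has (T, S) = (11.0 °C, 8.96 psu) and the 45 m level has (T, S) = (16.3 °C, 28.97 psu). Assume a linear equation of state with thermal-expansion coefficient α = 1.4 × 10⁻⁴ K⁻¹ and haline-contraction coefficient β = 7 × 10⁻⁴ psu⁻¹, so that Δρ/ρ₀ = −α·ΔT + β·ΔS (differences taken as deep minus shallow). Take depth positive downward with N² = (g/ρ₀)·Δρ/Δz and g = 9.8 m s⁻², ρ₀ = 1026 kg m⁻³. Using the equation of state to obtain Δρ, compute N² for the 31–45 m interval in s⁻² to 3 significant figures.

ΔT = +5.3 K, ΔS = +20.01 psu (deep − shallow).
Δρ/ρ₀ = −αΔT + βΔS = -7.42 × 10⁻⁴ + 0.014007 = 0.013265, so Δρ ≈ 13.61 kg m⁻³.
N² = (g/ρ₀)·Δρ/Δz = g·(Δρ/ρ₀)/Δz = 9.8 × 0.013265 / 14 = 9.2855 × 10⁻³ s⁻² ≈ 9.29 × 10⁻³ s⁻².

9.29 × 10⁻³ s⁻²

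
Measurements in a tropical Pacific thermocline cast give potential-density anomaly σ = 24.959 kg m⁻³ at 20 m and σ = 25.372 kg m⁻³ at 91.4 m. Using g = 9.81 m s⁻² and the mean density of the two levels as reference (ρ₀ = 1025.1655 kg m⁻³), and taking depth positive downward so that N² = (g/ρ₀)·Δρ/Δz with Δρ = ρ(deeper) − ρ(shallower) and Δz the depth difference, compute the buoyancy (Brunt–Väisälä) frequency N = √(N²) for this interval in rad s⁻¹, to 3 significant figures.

7.44 × 10⁻³ rad s⁻¹

Δρ = 1025.372 − 1024.959 = 0.413 kg m⁻³ over Δz = 91.4 − 20 = 71.4 m.
N² = (9.81/1025.1655) × (0.413/71.4) = 5.5351 × 10⁻⁵ s⁻².
N = √(5.5351 × 10⁻⁵) = 7.4398 × 10⁻³ rad s⁻¹ ≈ 7.44 × 10⁻³ rad s⁻¹.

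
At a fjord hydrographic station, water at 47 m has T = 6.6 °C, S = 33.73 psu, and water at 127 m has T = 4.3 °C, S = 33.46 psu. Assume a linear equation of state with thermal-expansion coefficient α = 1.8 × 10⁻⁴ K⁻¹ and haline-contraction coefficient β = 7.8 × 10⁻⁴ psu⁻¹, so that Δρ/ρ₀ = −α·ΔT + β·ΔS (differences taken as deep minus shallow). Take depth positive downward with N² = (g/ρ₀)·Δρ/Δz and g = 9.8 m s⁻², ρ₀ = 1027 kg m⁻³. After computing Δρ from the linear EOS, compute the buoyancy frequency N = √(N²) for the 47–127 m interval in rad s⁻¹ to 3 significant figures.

4.99 × 10⁻³ rad s⁻¹

ΔT = -2.3 K, ΔS = -0.27 psu (deep − shallow).
Δρ/ρ₀ = −αΔT + βΔS = 4.14 × 10⁻⁴ − 2.106 × 10⁻⁴ = 2.034 × 10⁻⁴, so Δρ ≈ 0.2089 kg m⁻³.
N² = (g/ρ₀)·Δρ/Δz = g·(Δρ/ρ₀)/Δz = 9.8 × 2.034 × 10⁻⁴ / 80 = 2.4916 × 10⁻⁵ s⁻².
N = √(2.4916 × 10⁻⁵) = 4.9916 × 10⁻³ rad s⁻¹ ≈ 4.99 × 10⁻³ rad s⁻¹.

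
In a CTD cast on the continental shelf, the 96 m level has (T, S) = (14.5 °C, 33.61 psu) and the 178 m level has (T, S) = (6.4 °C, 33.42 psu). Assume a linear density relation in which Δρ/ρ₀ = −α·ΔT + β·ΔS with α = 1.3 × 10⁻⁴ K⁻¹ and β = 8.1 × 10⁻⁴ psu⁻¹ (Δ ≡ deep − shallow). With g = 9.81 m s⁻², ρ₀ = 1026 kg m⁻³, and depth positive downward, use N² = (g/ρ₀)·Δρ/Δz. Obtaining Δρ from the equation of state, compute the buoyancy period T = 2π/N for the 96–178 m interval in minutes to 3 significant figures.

10.1 min

ΔT = -8.1 K, ΔS = -0.19 psu (deep − shallow).
Δρ/ρ₀ = −αΔT + βΔS = 1.053 × 10⁻³ − 1.539 × 10⁻⁴ = 8.991 × 10⁻⁴, so Δρ ≈ 0.9225 kg m⁻³.
N² = (g/ρ₀)·Δρ/Δz = g·(Δρ/ρ₀)/Δz = 9.81 × 8.991 × 10⁻⁴ / 82 = 1.0756 × 10⁻⁴ s⁻².
N = √(1.0756 × 10⁻⁴) = 0.010371 rad s⁻¹ → T = 2π/N = 605.84 s = 10.097 min ≈ 10.1 min.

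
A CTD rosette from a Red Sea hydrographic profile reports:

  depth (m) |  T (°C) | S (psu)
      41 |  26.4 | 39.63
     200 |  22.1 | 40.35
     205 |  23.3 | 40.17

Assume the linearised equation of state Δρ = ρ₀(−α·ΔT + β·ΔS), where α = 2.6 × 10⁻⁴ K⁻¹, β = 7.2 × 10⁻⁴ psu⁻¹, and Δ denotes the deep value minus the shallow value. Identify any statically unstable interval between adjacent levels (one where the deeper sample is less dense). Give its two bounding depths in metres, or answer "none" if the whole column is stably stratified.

Evaluate Δρ/ρ₀ = −αΔT + βΔS across each adjacent pair:
  41–200 m: −αΔT+βΔS = −(2.6 × 10⁻⁴)(-4.3)+(7.2 × 10⁻⁴)(+0.72) = 1.6 × 10⁻³ → stable
  200–205 m: −αΔT+βΔS = −(2.6 × 10⁻⁴)(+1.2)+(7.2 × 10⁻⁴)(-0.18) = -4.4 × 10⁻⁴ → UNSTABLE
The 200–205 m interval has Δρ < 0: lighter water underlies denser water.

200–205 m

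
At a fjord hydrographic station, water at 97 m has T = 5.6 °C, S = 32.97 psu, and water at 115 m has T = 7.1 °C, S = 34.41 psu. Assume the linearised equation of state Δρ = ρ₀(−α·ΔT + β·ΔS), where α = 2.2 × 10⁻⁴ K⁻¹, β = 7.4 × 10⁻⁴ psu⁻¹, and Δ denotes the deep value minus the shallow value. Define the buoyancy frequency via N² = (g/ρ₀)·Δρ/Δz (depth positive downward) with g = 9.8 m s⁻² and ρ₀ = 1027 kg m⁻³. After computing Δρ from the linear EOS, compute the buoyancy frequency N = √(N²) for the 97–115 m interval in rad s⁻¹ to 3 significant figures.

ΔT = +1.5 K, ΔS = +1.44 psu (deep − shallow).
Δρ/ρ₀ = −αΔT + βΔS = -3.30 × 10⁻⁴ + 1.0656 × 10⁻³ = 7.356 × 10⁻⁴, so Δρ ≈ 0.7555 kg m⁻³.
N² = (g/ρ₀)·Δρ/Δz = g·(Δρ/ρ₀)/Δz = 9.8 × 7.356 × 10⁻⁴ / 18 = 4.0049 × 10⁻⁴ s⁻².
N = √(4.0049 × 10⁻⁴) = 0.020012 rad s⁻¹ ≈ 0.0200 rad s⁻¹.

0.0200 rad s⁻¹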